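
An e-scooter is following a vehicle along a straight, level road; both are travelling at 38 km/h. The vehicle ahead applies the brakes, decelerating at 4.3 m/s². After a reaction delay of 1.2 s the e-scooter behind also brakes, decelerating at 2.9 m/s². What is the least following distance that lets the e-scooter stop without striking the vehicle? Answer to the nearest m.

Minimum gap ≈ 19 m

38 km/h ÷ 3.6 = 10.5556 m/s.
Leader travels v²/(2a_L) = 111.421 / 8.600 = 12.956 m before stopping.
Follower covers v·t_r = 10.5556 × 1.2 = 12.667 m while reacting, then v²/(2a_F) = 111.421 / 5.800 = 19.211 m while braking, for a total of 12.667 + 19.211 = 31.878 m.
Since a_F ≤ a_L and the follower starts braking later, the follower is never slower than the leader, so the closest approach is when both have stopped.
Minimum gap = 31.878 − 12.956 = 18.922 m.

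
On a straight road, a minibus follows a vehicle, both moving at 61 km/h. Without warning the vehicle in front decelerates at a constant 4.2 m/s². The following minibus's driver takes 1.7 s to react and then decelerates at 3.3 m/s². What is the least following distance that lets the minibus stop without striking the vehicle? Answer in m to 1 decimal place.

Minimum gap ≈ 38.1 m

61 km/h ÷ 3.6 = 16.9444 m/s.
Leader travels v²/(2a_L) = 287.113 / 8.400 = 34.180 m before stopping.
Follower covers v·t_r = 16.9444 × 1.7 = 28.805 m while reacting, then v²/(2a_F) = 287.113 / 6.600 = 43.502 m while braking, for a total of 28.805 + 43.502 = 72.307 m.
Since a_F ≤ a_L and the follower starts braking later, the follower is never slower than the leader, so the closest approach is when both have stopped.
Minimum gap = 72.307 − 34.180 = 38.127 m.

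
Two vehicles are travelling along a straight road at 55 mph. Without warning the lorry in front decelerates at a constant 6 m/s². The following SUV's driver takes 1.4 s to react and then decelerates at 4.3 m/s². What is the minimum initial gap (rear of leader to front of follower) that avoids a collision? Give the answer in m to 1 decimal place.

55 mph × 0.44704 = 24.5872 m/s.
Leader travels v²/(2a_L) = 604.530 / 12.000 = 50.377 m before stopping.
Follower covers v·t_r = 24.5872 × 1.4 = 34.422 m while reacting, then v²/(2a_F) = 604.530 / 8.600 = 70.294 m while braking, for a total of 34.422 + 70.294 = 104.716 m.
Since a_F ≤ a_L and the follower starts braking later, the follower is never slower than the leader, so the closest approach is when both have stopped.
Minimum gap = 104.716 − 50.377 = 54.339 m.

Minimum gap ≈ 54.3 m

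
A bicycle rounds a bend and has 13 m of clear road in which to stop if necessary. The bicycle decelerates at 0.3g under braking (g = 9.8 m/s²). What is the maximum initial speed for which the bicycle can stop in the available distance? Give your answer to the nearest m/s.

a = 0.3 × 9.8 = 2.940 m/s².
v²/(2a) = d ⇒ v = √(2 × 2.940 × 13) = √76.44 = 8.7430 m/s.

Maximum speed ≈ 9 m/s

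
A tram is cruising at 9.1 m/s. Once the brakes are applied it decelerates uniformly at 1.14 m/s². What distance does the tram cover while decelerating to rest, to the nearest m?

Braking distance ≈ 36 m

Braking distance = v²/(2a) = 9.1000² / (2 × 1.140) = 82.810 / 2.280 = 36.320 m.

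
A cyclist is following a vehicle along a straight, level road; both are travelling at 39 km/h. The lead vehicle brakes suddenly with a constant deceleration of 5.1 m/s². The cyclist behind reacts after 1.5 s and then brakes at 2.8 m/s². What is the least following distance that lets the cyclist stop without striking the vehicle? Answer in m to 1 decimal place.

39 km/h ÷ 3.6 = 10.8333 m/s.
Leader travels v²/(2a_L) = 117.360 / 10.200 = 11.506 m before stopping.
Follower covers v·t_r = 10.8333 × 1.5 = 16.250 m while reacting, then v²/(2a_F) = 117.360 / 5.600 = 20.957 m while braking, for a total of 16.250 + 20.957 = 37.207 m.
Since a_F ≤ a_L and the follower starts braking later, the follower is never slower than the leader, so the closest approach is when both have stopped.
Minimum gap = 37.207 − 11.506 = 25.701 m.

Minimum gap ≈ 25.7 m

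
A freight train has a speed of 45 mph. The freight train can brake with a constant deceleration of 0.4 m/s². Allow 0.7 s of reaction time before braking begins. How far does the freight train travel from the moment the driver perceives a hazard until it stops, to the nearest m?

45 mph × 0.44704 = 20.1168 m/s.
Reaction distance = v·t_r = 20.1168 × 0.7 = 14.082 m.
Braking distance = v²/(2a) = 20.1168² / (2 × 0.400) = 404.686 / 0.800 = 505.857 m.
Total = 14.082 + 505.857 = 519.939 m.

Total stopping distance ≈ 520 m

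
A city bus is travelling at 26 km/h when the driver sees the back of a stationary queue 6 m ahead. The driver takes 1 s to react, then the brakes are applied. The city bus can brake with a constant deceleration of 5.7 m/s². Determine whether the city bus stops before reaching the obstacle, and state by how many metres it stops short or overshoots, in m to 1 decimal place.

26 km/h ÷ 3.6 = 7.2222 m/s.
Reaction distance = 7.2222 × 1 = 7.222 m.
Braking distance = v²/(2a) = 52.160 / 11.400 = 4.575 m.
Total stopping distance = 7.222 + 4.575 = 11.797 m, vs 6 m available — it cannot stop in time and overshoots by 11.797 − 6 = 5.797 m.

No — it overshoots by 5.8 m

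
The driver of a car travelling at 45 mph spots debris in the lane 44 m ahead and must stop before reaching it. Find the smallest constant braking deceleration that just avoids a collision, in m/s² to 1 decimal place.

Required deceleration ≈ 4.6 m/s²

45 mph × 0.44704 = 20.1168 m/s.
v² = 2a·d ⇒ a = v²/(2d) = 20.1168² / (2 × 44.000) = 404.686 / 88.000 = 4.5987 m/s².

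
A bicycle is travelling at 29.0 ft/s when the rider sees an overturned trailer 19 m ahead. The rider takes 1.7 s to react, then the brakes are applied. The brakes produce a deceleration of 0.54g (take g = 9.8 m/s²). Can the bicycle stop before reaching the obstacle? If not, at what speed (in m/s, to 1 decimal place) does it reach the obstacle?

29 ft/s × 0.3048 = 8.8392 m/s.
a = 0.54 × 9.8 = 5.292 m/s².
Reaction distance = 8.8392 × 1.7 = 15.027 m.
Braking distance needed to stop: v²/(2a) = 78.131 / 10.584 = 7.382 m, so total needed = 15.027 + 7.382 = 22.409 m > 19 m — it cannot stop.
Distance remaining when braking begins: 19 − 15.027 = 3.973 m.
v² = v₀² − 2a·d = 78.131 − 2 × 5.292 × 3.973 = 36.081 m²/s².
v = √36.081 = 6.007 m/s.

No — it strikes the obstacle at 6.0 m/s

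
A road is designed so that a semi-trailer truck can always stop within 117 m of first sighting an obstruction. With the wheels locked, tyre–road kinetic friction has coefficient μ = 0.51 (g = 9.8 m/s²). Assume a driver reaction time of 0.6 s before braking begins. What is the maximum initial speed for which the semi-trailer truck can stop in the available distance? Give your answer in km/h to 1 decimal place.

a = μg = 0.51 × 9.8 = 4.998 m/s².
Stopping distance: v·t_r + v²/(2a) = 117 with t_r = 0.6 s and a = 4.998 m/s².
So v² + 5.998 v − 1169.53 = 0.
Positive root: v = −a·t_r + √((a·t_r)² + 2a·d) = −2.999 + √(8.994 + 1169.53) = 31.3306 m/s.
31.3306 m/s × 3.6 = 112.790 km/h.

Maximum speed ≈ 112.8 km/h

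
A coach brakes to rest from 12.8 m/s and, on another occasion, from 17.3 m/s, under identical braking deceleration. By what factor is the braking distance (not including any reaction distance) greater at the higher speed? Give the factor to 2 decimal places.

Factor ≈ 1.83

Braking distance d = v²/(2a), so with a fixed, d ∝ v².
Factor = (17.3/12.8)² = 1.3516² = 1.8268.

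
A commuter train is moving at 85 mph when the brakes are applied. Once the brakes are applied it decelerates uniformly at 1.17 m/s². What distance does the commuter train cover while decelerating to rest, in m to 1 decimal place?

Braking distance ≈ 617.0 m

85 mph × 0.44704 = 37.9984 m/s.
Braking distance = v²/(2a) = 37.9984² / (2 × 1.170) = 1443.878 / 2.340 = 617.042 m.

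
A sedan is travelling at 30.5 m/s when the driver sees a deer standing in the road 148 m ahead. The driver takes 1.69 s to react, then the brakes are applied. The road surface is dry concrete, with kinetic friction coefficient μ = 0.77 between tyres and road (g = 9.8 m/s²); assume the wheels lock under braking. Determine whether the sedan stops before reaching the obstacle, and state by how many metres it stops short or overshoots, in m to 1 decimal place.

Yes — it stops 34.8 m short of the obstacle

a = μg = 0.77 × 9.8 = 7.546 m/s².
Reaction distance = 30.5000 × 1.69 = 51.545 m.
Braking distance = v²/(2a) = 930.250 / 15.092 = 61.639 m.
Total stopping distance = 51.545 + 61.639 = 113.184 m, vs 148 m available — it stops with 148 − 113.184 = 34.816 m to spare.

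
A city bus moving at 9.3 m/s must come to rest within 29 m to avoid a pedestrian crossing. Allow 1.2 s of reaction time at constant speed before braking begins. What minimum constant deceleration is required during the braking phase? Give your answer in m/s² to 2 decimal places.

Required deceleration ≈ 2.42 m/s²

Distance covered during reaction = 9.3000 × 1.2 = 11.160 m.
Distance available for braking: 29 − 11.160 = 17.840 m.
v² = 2a·d ⇒ a = v²/(2d) = 9.3000² / (2 × 17.840) = 86.490 / 35.680 = 2.4240 m/s².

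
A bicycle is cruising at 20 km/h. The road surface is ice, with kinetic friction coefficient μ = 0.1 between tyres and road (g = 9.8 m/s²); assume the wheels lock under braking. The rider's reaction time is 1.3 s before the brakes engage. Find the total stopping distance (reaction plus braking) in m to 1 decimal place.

Total stopping distance ≈ 23.0 m

20 km/h ÷ 3.6 = 5.5556 m/s.
a = μg = 0.1 × 9.8 = 0.980 m/s².
Reaction distance = v·t_r = 5.5556 × 1.3 = 7.222 m.
Braking distance = v²/(2a) = 5.5556² / (2 × 0.980) = 30.865 / 1.960 = 15.747 m.
Total = 7.222 + 15.747 = 22.969 m.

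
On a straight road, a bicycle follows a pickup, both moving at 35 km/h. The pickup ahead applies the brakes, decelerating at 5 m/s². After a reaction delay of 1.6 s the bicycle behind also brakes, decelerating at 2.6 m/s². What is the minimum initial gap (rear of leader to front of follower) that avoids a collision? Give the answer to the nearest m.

35 km/h ÷ 3.6 = 9.7222 m/s.
Leader travels v²/(2a_L) = 94.521 / 10.000 = 9.452 m before stopping.
Follower covers v·t_r = 9.7222 × 1.6 = 15.556 m while reacting, then v²/(2a_F) = 94.521 / 5.200 = 18.177 m while braking, for a total of 15.556 + 18.177 = 33.733 m.
Since a_F ≤ a_L and the follower starts braking later, the follower is never slower than the leader, so the closest approach is when both have stopped.
Minimum gap = 33.733 − 9.452 = 24.281 m.

Minimum gap ≈ 24 m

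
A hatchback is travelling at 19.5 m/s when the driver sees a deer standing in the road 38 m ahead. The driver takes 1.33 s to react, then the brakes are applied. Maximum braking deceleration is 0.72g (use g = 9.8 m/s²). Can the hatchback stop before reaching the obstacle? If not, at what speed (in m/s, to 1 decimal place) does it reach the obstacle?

a = 0.72 × 9.8 = 7.056 m/s².
Reaction distance = 19.5000 × 1.33 = 25.935 m.
Braking distance needed to stop: v²/(2a) = 380.250 / 14.112 = 26.945 m, so total needed = 25.935 + 26.945 = 52.880 m > 38 m — it cannot stop.
Distance remaining when braking begins: 38 − 25.935 = 12.065 m.
v² = v₀² − 2a·d = 380.250 − 2 × 7.056 × 12.065 = 209.989 m²/s².
v = √209.989 = 14.491 m/s.

No — it strikes the obstacle at 14.5 m/s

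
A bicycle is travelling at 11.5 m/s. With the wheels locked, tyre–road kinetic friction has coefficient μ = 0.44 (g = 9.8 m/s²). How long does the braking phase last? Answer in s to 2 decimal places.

Braking time ≈ 2.67 s

a = μg = 0.44 × 9.8 = 4.312 m/s².
Braking time = v/a = 11.5000 / 4.312 = 2.667 s.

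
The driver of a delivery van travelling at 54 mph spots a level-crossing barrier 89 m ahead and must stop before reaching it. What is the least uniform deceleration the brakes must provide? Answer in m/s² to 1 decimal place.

Required deceleration ≈ 3.3 m/s²

54 mph × 0.44704 = 24.1402 m/s.
v² = 2a·d ⇒ a = v²/(2d) = 24.1402² / (2 × 89.000) = 582.749 / 178.000 = 3.2739 m/s².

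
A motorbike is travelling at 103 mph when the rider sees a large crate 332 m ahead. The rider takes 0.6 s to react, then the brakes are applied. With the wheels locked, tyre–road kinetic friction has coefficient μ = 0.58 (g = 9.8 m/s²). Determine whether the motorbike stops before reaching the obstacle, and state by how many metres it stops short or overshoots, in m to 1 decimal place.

Yes — it stops 117.9 m short of the obstacle

103 mph × 0.44704 = 46.0451 m/s.
a = μg = 0.58 × 9.8 = 5.684 m/s².
Reaction distance = 46.0451 × 0.6 = 27.627 m.
Braking distance = v²/(2a) = 2120.151 / 11.368 = 186.502 m.
Total stopping distance = 27.627 + 186.502 = 214.129 m, vs 332 m available — it stops with 332 − 214.129 = 117.871 m to spare.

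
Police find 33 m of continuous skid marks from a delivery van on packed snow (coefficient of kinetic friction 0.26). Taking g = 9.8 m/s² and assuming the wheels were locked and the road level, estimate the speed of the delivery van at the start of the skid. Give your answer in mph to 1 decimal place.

Initial speed ≈ 29.0 mph

Deceleration a = μg = 0.26 × 9.8 = 2.548 m/s².
v = √(2a·d) = √(2 × 2.548 × 33) = √168.168 = 12.9680 m/s.
= 12.9680 ÷ 0.44704 = 29.009 mph.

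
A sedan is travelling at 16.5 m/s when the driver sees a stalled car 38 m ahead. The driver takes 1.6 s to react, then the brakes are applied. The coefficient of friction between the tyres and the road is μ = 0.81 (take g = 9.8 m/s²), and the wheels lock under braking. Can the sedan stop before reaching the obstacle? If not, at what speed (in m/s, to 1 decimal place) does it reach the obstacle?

a = μg = 0.81 × 9.8 = 7.938 m/s².
Reaction distance = 16.5000 × 1.6 = 26.400 m.
Braking distance needed to stop: v²/(2a) = 272.250 / 15.876 = 17.149 m, so total needed = 26.400 + 17.149 = 43.549 m > 38 m — it cannot stop.
Distance remaining when braking begins: 38 − 26.400 = 11.600 m.
v² = v₀² − 2a·d = 272.250 − 2 × 7.938 × 11.600 = 88.088 m²/s².
v = √88.088 = 9.386 m/s.

No — it strikes the obstacle at 9.4 m/s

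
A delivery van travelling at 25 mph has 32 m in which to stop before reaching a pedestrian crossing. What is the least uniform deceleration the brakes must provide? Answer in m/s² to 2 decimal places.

Required deceleration ≈ 1.95 m/s²

25 mph × 0.44704 = 11.1760 m/s.
v² = 2a·d ⇒ a = v²/(2d) = 11.1760² / (2 × 32.000) = 124.903 / 64.000 = 1.9516 m/s².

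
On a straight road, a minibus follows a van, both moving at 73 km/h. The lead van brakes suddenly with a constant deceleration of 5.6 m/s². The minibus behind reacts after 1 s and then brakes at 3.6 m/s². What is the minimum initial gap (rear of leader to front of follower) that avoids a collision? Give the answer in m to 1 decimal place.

Minimum gap ≈ 40.7 m

73 km/h ÷ 3.6 = 20.2778 m/s.
Leader travels v²/(2a_L) = 411.189 / 11.200 = 36.713 m before stopping.
Follower covers v·t_r = 20.2778 × 1 = 20.278 m while reacting, then v²/(2a_F) = 411.189 / 7.200 = 57.110 m while braking, for a total of 20.278 + 57.110 = 77.388 m.
Since a_F ≤ a_L and the follower starts braking later, the follower is never slower than the leader, so the closest approach is when both have stopped.
Minimum gap = 77.388 − 36.713 = 40.675 m.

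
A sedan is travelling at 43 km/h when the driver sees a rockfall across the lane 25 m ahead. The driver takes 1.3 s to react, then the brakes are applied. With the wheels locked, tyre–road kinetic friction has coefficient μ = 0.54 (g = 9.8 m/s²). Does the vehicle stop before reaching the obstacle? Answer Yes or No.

No

43 km/h ÷ 3.6 = 11.9444 m/s.
a = μg = 0.54 × 9.8 = 5.292 m/s².
Reaction distance = 11.9444 × 1.3 = 15.528 m.
Braking distance = v²/(2a) = 142.669 / 10.584 = 13.480 m.
Total stopping distance = 15.528 + 13.480 = 29.008 m, vs 25 m available — it cannot stop in time and overshoots by 29.008 − 25 = 4.008 m.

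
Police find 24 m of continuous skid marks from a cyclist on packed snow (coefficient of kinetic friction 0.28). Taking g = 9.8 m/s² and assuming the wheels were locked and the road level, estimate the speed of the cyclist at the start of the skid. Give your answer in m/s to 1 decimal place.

Initial speed ≈ 11.5 m/s

Deceleration a = μg = 0.28 × 9.8 = 2.744 m/s².
v = √(2a·d) = √(2 × 2.744 × 24) = √131.712 = 11.4766 m/s.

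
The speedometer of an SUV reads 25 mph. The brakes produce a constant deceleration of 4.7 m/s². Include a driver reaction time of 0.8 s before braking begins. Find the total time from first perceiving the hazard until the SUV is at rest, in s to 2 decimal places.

Total time ≈ 3.18 s

25 mph × 0.44704 = 11.1760 m/s.
Braking time = v/a = 11.1760 / 4.700 = 2.378 s.
Total = 0.8 + 2.378 = 3.178 s.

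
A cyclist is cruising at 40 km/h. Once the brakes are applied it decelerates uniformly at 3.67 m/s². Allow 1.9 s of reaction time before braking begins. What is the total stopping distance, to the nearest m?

Total stopping distance ≈ 38 m

40 km/h ÷ 3.6 = 11.1111 m/s.
Reaction distance = v·t_r = 11.1111 × 1.9 = 21.111 m.
Braking distance = v²/(2a) = 11.1111² / (2 × 3.670) = 123.457 / 7.340 = 16.820 m.
Total = 21.111 + 16.820 = 37.931 m.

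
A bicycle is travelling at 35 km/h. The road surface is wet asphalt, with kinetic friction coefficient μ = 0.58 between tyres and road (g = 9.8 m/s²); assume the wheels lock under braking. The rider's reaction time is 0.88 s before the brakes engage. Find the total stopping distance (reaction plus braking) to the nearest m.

Total stopping distance ≈ 17 m

35 km/h ÷ 3.6 = 9.7222 m/s.
a = μg = 0.58 × 9.8 = 5.684 m/s².
Reaction distance = v·t_r = 9.7222 × 0.88 = 8.556 m.
Braking distance = v²/(2a) = 9.7222² / (2 × 5.684) = 94.521 / 11.368 = 8.315 m.
Total = 8.556 + 8.315 = 16.871 m.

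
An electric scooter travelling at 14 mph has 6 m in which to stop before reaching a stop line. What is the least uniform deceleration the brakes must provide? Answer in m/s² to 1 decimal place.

14 mph × 0.44704 = 6.2586 m/s.
v² = 2a·d ⇒ a = v²/(2d) = 6.2586² / (2 × 6.000) = 39.170 / 12.000 = 3.2642 m/s².

Required deceleration ≈ 3.3 m/s²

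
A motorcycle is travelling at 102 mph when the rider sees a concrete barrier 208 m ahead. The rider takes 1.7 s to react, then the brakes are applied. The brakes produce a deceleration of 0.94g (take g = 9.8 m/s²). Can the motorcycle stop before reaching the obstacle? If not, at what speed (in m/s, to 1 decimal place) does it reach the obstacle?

Yes — it stops about 17.6 m short of the obstacle, so it never reaches it

102 mph × 0.44704 = 45.5981 m/s.
a = 0.94 × 9.8 = 9.212 m/s².
Reaction distance = 45.5981 × 1.7 = 77.517 m.
Braking distance = v²/(2a) = 2079.187 / 18.424 = 112.852 m.
Total stopping distance = 77.517 + 112.852 = 190.369 m, vs 208 m available — it stops with 208 − 190.369 = 17.631 m to spare.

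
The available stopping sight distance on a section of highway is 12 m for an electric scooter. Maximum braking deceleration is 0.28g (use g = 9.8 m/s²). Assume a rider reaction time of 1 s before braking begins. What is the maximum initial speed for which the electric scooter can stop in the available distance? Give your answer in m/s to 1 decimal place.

a = 0.28 × 9.8 = 2.744 m/s².
Stopping distance: v·t_r + v²/(2a) = 12 with t_r = 1 s and a = 2.744 m/s².
So v² + 5.488 v − 65.86 = 0.
Positive root: v = −a·t_r + √((a·t_r)² + 2a·d) = −2.744 + √(7.530 + 65.86) = 5.8228 m/s.

Maximum speed ≈ 5.8 m/s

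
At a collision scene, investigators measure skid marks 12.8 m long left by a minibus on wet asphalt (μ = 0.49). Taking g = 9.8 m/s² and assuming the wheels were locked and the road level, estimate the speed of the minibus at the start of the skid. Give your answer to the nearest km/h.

Deceleration a = μg = 0.49 × 9.8 = 4.802 m/s².
v = √(2a·d) = √(2 × 4.802 × 12.8) = √122.931 = 11.0874 m/s.
= 11.0874 × 3.6 = 39.915 km/h.

Initial speed ≈ 40 km/h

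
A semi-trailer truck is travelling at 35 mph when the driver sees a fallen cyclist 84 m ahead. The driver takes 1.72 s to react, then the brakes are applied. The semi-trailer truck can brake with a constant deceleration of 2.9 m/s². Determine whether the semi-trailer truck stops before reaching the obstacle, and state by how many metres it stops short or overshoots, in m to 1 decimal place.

35 mph × 0.44704 = 15.6464 m/s.
Reaction distance = 15.6464 × 1.72 = 26.912 m.
Braking distance = v²/(2a) = 244.810 / 5.800 = 42.209 m.
Total stopping distance = 26.912 + 42.209 = 69.121 m, vs 84 m available — it stops with 84 − 69.121 = 14.879 m to spare.

Yes — it stops 14.9 m short of the obstacle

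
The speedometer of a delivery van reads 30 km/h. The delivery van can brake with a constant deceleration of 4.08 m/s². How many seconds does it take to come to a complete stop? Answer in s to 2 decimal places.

Braking time ≈ 2.04 s

30 km/h ÷ 3.6 = 8.3333 m/s.
Braking time = v/a = 8.3333 / 4.080 = 2.042 s.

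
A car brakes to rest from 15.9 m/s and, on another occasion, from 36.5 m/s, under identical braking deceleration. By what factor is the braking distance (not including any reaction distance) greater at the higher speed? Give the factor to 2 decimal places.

Factor ≈ 5.27

Braking distance d = v²/(2a), so with a fixed, d ∝ v².
Factor = (36.5/15.9)² = 2.2956² = 5.2698.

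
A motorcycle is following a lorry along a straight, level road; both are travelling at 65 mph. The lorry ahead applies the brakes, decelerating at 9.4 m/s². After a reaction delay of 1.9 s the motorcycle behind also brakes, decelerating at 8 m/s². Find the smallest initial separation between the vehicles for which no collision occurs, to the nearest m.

65 mph × 0.44704 = 29.0576 m/s.
Leader travels v²/(2a_L) = 844.344 / 18.800 = 44.912 m before stopping.
Follower covers v·t_r = 29.0576 × 1.9 = 55.209 m while reacting, then v²/(2a_F) = 844.344 / 16.000 = 52.772 m while braking, for a total of 55.209 + 52.772 = 107.981 m.
Since a_F ≤ a_L and the follower starts braking later, the follower is never slower than the leader, so the closest approach is when both have stopped.
Minimum gap = 107.981 − 44.912 = 63.069 m.

Minimum gap ≈ 63 m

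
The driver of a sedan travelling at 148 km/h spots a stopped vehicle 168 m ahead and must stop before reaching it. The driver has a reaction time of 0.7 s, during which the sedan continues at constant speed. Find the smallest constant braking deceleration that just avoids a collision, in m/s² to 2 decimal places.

148 km/h ÷ 3.6 = 41.1111 m/s.
Distance covered during reaction = 41.1111 × 0.7 = 28.778 m.
Distance available for braking: 168 − 28.778 = 139.222 m.
v² = 2a·d ⇒ a = v²/(2d) = 41.1111² / (2 × 139.222) = 1690.123 / 278.444 = 6.0699 m/s².

Required deceleration ≈ 6.07 m/s²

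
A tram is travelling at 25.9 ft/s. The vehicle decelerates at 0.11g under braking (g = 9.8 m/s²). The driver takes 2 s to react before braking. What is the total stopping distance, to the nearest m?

25.9 ft/s × 0.3048 = 7.8943 m/s.
a = 0.11 × 9.8 = 1.078 m/s².
Reaction distance = v·t_r = 7.8943 × 2 = 15.789 m.
Braking distance = v²/(2a) = 7.8943² / (2 × 1.078) = 62.320 / 2.156 = 28.905 m.
Total = 15.789 + 28.905 = 44.694 m.

Total stopping distance ≈ 45 m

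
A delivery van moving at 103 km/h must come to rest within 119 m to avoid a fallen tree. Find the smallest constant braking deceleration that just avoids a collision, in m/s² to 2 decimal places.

103 km/h ÷ 3.6 = 28.6111 m/s.
v² = 2a·d ⇒ a = v²/(2d) = 28.6111² / (2 × 119.000) = 818.595 / 238.000 = 3.4395 m/s².

Required deceleration ≈ 3.44 m/s²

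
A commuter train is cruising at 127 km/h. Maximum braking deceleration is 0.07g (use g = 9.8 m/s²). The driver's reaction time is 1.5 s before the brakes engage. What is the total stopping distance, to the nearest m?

Total stopping distance ≈ 960 m

127 km/h ÷ 3.6 = 35.2778 m/s.
a = 0.07 × 9.8 = 0.686 m/s².
Reaction distance = v·t_r = 35.2778 × 1.5 = 52.917 m.
Braking distance = v²/(2a) = 35.2778² / (2 × 0.686) = 1244.523 / 1.372 = 907.087 m.
Total = 52.917 + 907.087 = 960.004 m.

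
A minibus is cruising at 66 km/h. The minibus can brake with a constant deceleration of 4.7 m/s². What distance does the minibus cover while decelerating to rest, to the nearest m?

Braking distance ≈ 36 m

66 km/h ÷ 3.6 = 18.3333 m/s.
Braking distance = v²/(2a) = 18.3333² / (2 × 4.700) = 336.110 / 9.400 = 35.756 m.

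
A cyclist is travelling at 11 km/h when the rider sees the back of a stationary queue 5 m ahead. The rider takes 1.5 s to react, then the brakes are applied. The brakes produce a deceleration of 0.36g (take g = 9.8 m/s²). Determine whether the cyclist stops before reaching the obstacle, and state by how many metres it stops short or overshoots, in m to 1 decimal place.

No — it overshoots by 0.9 m

11 km/h ÷ 3.6 = 3.0556 m/s.
a = 0.36 × 9.8 = 3.528 m/s².
Reaction distance = 3.0556 × 1.5 = 4.583 m.
Braking distance = v²/(2a) = 9.337 / 7.056 = 1.323 m.
Total stopping distance = 4.583 + 1.323 = 5.906 m, vs 5 m available — it cannot stop in time and overshoots by 5.906 − 5 = 0.906 m.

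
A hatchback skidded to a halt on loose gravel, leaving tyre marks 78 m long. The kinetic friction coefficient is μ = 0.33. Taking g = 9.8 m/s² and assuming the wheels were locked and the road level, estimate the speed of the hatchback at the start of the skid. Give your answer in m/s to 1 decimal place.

Deceleration a = μg = 0.33 × 9.8 = 3.234 m/s².
v = √(2a·d) = √(2 × 3.234 × 78) = √504.504 = 22.4612 m/s.

Initial speed ≈ 22.5 m/s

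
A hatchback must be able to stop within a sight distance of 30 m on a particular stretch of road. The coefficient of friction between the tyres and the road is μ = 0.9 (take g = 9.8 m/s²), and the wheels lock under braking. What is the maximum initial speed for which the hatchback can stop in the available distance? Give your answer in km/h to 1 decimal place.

Maximum speed ≈ 82.8 km/h

a = μg = 0.9 × 9.8 = 8.820 m/s².
v²/(2a) = d ⇒ v = √(2 × 8.820 × 30) = √529.20 = 23.0043 m/s.
23.0043 m/s × 3.6 = 82.815 km/h.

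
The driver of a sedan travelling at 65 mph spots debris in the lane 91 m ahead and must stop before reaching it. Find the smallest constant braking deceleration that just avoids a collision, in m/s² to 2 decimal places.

65 mph × 0.44704 = 29.0576 m/s.
v² = 2a·d ⇒ a = v²/(2d) = 29.0576² / (2 × 91.000) = 844.344 / 182.000 = 4.6393 m/s².

Required deceleration ≈ 4.64 m/s²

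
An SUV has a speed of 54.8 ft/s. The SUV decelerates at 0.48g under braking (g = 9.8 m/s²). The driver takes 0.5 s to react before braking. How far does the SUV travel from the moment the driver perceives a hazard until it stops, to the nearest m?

54.8 ft/s × 0.3048 = 16.7030 m/s.
a = 0.48 × 9.8 = 4.704 m/s².
Reaction distance = v·t_r = 16.7030 × 0.5 = 8.351 m.
Braking distance = v²/(2a) = 16.7030² / (2 × 4.704) = 278.990 / 9.408 = 29.655 m.
Total = 8.351 + 29.655 = 38.006 m.

Total stopping distance ≈ 38 m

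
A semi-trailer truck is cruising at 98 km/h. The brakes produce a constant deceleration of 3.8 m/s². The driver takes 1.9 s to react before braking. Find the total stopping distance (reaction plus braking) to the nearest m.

98 km/h ÷ 3.6 = 27.2222 m/s.
Reaction distance = v·t_r = 27.2222 × 1.9 = 51.722 m.
Braking distance = v²/(2a) = 27.2222² / (2 × 3.800) = 741.048 / 7.600 = 97.506 m.
Total = 51.722 + 97.506 = 149.228 m.

Total stopping distance ≈ 149 m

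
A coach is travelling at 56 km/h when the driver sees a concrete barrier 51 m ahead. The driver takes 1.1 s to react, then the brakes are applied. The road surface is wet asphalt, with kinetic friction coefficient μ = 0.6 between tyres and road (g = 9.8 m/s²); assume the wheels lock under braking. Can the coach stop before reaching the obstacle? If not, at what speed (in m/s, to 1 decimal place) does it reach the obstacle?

Yes — it stops about 13.3 m short of the obstacle, so it never reaches it

56 km/h ÷ 3.6 = 15.5556 m/s.
a = μg = 0.6 × 9.8 = 5.880 m/s².
Reaction distance = 15.5556 × 1.1 = 17.111 m.
Braking distance = v²/(2a) = 241.977 / 11.760 = 20.576 m.
Total stopping distance = 17.111 + 20.576 = 37.687 m, vs 51 m available — it stops with 51 − 37.687 = 13.313 m to spare.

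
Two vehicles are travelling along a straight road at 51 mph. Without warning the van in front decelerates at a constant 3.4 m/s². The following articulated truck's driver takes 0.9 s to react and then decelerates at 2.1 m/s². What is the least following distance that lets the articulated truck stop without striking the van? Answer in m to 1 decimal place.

51 mph × 0.44704 = 22.7990 m/s.
Leader travels v²/(2a_L) = 519.794 / 6.800 = 76.440 m before stopping.
Follower covers v·t_r = 22.7990 × 0.9 = 20.519 m while reacting, then v²/(2a_F) = 519.794 / 4.200 = 123.760 m while braking, for a total of 20.519 + 123.760 = 144.279 m.
Since a_F ≤ a_L and the follower starts braking later, the follower is never slower than the leader, so the closest approach is when both have stopped.
Minimum gap = 144.279 − 76.440 = 67.839 m.

Minimum gap ≈ 67.8 m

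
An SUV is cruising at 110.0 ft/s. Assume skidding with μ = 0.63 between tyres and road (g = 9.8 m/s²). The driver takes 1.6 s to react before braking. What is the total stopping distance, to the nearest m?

Total stopping distance ≈ 145 m

110 ft/s × 0.3048 = 33.5280 m/s.
a = μg = 0.63 × 9.8 = 6.174 m/s².
Reaction distance = v·t_r = 33.5280 × 1.6 = 53.645 m.
Braking distance = v²/(2a) = 33.5280² / (2 × 6.174) = 1124.127 / 12.348 = 91.037 m.
Total = 53.645 + 91.037 = 144.682 m.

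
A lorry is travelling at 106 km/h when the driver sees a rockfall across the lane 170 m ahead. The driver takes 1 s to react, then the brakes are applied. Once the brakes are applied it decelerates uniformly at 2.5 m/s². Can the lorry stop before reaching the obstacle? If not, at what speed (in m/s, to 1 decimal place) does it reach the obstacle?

106 km/h ÷ 3.6 = 29.4444 m/s.
Reaction distance = 29.4444 × 1 = 29.444 m.
Braking distance needed to stop: v²/(2a) = 866.973 / 5.000 = 173.395 m, so total needed = 29.444 + 173.395 = 202.839 m > 170 m — it cannot stop.
Distance remaining when braking begins: 170 − 29.444 = 140.556 m.
v² = v₀² − 2a·d = 866.973 − 2 × 2.500 × 140.556 = 164.193 m²/s².
v = √164.193 = 12.814 m/s.

No — it strikes the obstacle at 12.8 m/s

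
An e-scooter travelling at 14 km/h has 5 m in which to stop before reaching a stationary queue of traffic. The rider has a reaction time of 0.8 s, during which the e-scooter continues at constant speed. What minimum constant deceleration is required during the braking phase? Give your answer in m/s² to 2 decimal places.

Required deceleration ≈ 4.00 m/s²

14 km/h ÷ 3.6 = 3.8889 m/s.
Distance covered during reaction = 3.8889 × 0.8 = 3.111 m.
Distance available for braking: 5 − 3.111 = 1.889 m.
v² = 2a·d ⇒ a = v²/(2d) = 3.8889² / (2 × 1.889) = 15.124 / 3.778 = 4.0032 m/s².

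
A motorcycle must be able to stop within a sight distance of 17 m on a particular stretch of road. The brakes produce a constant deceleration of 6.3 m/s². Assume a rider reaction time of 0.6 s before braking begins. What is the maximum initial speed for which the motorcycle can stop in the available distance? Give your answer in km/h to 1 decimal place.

Maximum speed ≈ 40.8 km/h

Stopping distance: v·t_r + v²/(2a) = 17 with t_r = 0.6 s and a = 6.300 m/s².
So v² + 7.560 v − 214.20 = 0.
Positive root: v = −a·t_r + √((a·t_r)² + 2a·d) = −3.780 + √(14.288 + 214.20) = 11.3358 m/s.
11.3358 m/s × 3.6 = 40.809 km/h.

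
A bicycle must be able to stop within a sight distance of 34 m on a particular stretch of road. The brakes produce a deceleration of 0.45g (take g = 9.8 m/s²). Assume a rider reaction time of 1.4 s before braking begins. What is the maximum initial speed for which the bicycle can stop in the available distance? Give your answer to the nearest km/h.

a = 0.45 × 9.8 = 4.410 m/s².
Stopping distance: v·t_r + v²/(2a) = 34 with t_r = 1.4 s and a = 4.410 m/s².
So v² + 12.348 v − 299.88 = 0.
Positive root: v = −a·t_r + √((a·t_r)² + 2a·d) = −6.174 + √(38.118 + 299.88) = 12.2107 m/s.
12.2107 m/s × 3.6 = 43.959 km/h.

Maximum speed ≈ 44 km/h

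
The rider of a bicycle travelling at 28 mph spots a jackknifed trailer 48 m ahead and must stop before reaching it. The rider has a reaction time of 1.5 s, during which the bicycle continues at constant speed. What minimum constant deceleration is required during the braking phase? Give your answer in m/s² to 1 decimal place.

Required deceleration ≈ 2.7 m/s²

28 mph × 0.44704 = 12.5171 m/s.
Distance covered during reaction = 12.5171 × 1.5 = 18.776 m.
Distance available for braking: 48 − 18.776 = 29.224 m.
v² = 2a·d ⇒ a = v²/(2d) = 12.5171² / (2 × 29.224) = 156.678 / 58.448 = 2.6806 m/s².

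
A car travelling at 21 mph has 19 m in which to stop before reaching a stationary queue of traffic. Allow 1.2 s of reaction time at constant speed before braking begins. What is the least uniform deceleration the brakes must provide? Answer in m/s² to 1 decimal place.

21 mph × 0.44704 = 9.3878 m/s.
Distance covered during reaction = 9.3878 × 1.2 = 11.265 m.
Distance available for braking: 19 − 11.265 = 7.735 m.
v² = 2a·d ⇒ a = v²/(2d) = 9.3878² / (2 × 7.735) = 88.131 / 15.470 = 5.6969 m/s².

Required deceleration ≈ 5.7 m/s²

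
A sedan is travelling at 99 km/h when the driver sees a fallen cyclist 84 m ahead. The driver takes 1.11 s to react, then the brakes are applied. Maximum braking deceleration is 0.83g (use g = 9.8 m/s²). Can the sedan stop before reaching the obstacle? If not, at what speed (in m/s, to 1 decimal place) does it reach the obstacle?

Yes — it stops about 7.0 m short of the obstacle, so it never reaches it

99 km/h ÷ 3.6 = 27.5000 m/s.
a = 0.83 × 9.8 = 8.134 m/s².
Reaction distance = 27.5000 × 1.11 = 30.525 m.
Braking distance = v²/(2a) = 756.250 / 16.268 = 46.487 m.
Total stopping distance = 30.525 + 46.487 = 77.012 m, vs 84 m available — it stops with 84 − 77.012 = 6.988 m to spare.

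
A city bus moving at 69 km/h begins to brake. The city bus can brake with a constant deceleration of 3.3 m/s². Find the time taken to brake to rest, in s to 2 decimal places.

Braking time ≈ 5.81 s

69 km/h ÷ 3.6 = 19.1667 m/s.
Braking time = v/a = 19.1667 / 3.300 = 5.808 s.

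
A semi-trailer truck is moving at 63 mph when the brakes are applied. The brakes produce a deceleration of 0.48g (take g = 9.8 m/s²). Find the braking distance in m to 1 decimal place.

Braking distance ≈ 84.3 m

63 mph × 0.44704 = 28.1635 m/s.
a = 0.48 × 9.8 = 4.704 m/s².
Braking distance = v²/(2a) = 28.1635² / (2 × 4.704) = 793.183 / 9.408 = 84.309 m.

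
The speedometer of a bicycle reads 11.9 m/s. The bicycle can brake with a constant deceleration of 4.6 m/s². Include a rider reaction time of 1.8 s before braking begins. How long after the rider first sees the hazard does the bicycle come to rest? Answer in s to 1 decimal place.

Total time ≈ 4.4 s

Braking time = v/a = 11.9000 / 4.600 = 2.587 s.
Total = 1.8 + 2.587 = 4.387 s.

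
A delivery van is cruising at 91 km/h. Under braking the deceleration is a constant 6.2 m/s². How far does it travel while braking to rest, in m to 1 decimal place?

91 km/h ÷ 3.6 = 25.2778 m/s.
Braking distance = v²/(2a) = 25.2778² / (2 × 6.200) = 638.967 / 12.400 = 51.530 m.

Braking distance ≈ 51.5 m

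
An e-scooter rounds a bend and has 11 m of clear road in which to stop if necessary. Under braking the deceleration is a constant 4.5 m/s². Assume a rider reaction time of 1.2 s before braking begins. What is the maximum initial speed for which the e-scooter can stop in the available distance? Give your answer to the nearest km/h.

Maximum speed ≈ 21 km/h

Stopping distance: v·t_r + v²/(2a) = 11 with t_r = 1.2 s and a = 4.500 m/s².
So v² + 10.800 v − 99.00 = 0.
Positive root: v = −a·t_r + √((a·t_r)² + 2a·d) = −5.400 + √(29.160 + 99.00) = 5.9208 m/s.
5.9208 m/s × 3.6 = 21.315 km/h.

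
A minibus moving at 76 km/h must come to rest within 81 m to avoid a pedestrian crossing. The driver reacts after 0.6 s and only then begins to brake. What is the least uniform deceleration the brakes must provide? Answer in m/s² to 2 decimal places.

76 km/h ÷ 3.6 = 21.1111 m/s.
Distance covered during reaction = 21.1111 × 0.6 = 12.667 m.
Distance available for braking: 81 − 12.667 = 68.333 m.
v² = 2a·d ⇒ a = v²/(2d) = 21.1111² / (2 × 68.333) = 445.679 / 136.666 = 3.2611 m/s².

Required deceleration ≈ 3.26 m/s²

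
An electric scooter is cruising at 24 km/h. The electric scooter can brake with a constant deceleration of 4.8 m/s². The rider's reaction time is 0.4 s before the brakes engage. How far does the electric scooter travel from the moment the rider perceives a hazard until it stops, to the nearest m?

Total stopping distance ≈ 7 m

24 km/h ÷ 3.6 = 6.6667 m/s.
Reaction distance = v·t_r = 6.6667 × 0.4 = 2.667 m.
Braking distance = v²/(2a) = 6.6667² / (2 × 4.800) = 44.445 / 9.600 = 4.630 m.
Total = 2.667 + 4.630 = 7.297 m.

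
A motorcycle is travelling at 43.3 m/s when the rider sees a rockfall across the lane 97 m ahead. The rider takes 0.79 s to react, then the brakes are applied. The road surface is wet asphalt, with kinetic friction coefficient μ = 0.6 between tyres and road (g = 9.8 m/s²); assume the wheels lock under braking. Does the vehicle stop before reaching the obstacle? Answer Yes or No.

a = μg = 0.6 × 9.8 = 5.880 m/s².
Reaction distance = 43.3000 × 0.79 = 34.207 m.
Braking distance = v²/(2a) = 1874.890 / 11.760 = 159.429 m.
Total stopping distance = 34.207 + 159.429 = 193.636 m, vs 97 m available — it cannot stop in time and overshoots by 193.636 − 97 = 96.636 m.

No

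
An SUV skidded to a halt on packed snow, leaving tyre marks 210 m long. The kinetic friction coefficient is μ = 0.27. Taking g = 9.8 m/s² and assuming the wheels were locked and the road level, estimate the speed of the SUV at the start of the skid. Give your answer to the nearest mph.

Initial speed ≈ 75 mph

Deceleration a = μg = 0.27 × 9.8 = 2.646 m/s².
v = √(2a·d) = √(2 × 2.646 × 210) = √1111.320 = 33.3365 m/s.
= 33.3365 ÷ 0.44704 = 74.572 mph.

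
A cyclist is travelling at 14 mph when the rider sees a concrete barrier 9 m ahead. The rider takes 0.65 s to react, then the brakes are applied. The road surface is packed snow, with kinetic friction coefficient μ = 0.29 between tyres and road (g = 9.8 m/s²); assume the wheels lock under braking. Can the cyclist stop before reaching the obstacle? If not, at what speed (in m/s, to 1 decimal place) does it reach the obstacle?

No — it strikes the obstacle at 3.3 m/s

14 mph × 0.44704 = 6.2586 m/s.
a = μg = 0.29 × 9.8 = 2.842 m/s².
Reaction distance = 6.2586 × 0.65 = 4.068 m.
Braking distance needed to stop: v²/(2a) = 39.170 / 5.684 = 6.891 m, so total needed = 4.068 + 6.891 = 10.959 m > 9 m — it cannot stop.
Distance remaining when braking begins: 9 − 4.068 = 4.932 m.
v² = v₀² − 2a·d = 39.170 − 2 × 2.842 × 4.932 = 11.137 m²/s².
v = √11.137 = 3.337 m/s.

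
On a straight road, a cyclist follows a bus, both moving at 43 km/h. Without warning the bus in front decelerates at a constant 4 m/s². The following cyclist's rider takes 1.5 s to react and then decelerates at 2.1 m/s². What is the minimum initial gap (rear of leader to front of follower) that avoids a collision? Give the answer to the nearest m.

Minimum gap ≈ 34 m

43 km/h ÷ 3.6 = 11.9444 m/s.
Leader travels v²/(2a_L) = 142.669 / 8.000 = 17.834 m before stopping.
Follower covers v·t_r = 11.9444 × 1.5 = 17.917 m while reacting, then v²/(2a_F) = 142.669 / 4.200 = 33.969 m while braking, for a total of 17.917 + 33.969 = 51.886 m.
Since a_F ≤ a_L and the follower starts braking later, the follower is never slower than the leader, so the closest approach is when both have stopped.
Minimum gap = 51.886 − 17.834 = 34.052 m.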